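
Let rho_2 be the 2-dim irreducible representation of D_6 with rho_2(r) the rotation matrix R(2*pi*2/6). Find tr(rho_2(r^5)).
chi_{rho_2}(r^5) = 2*cos(2*pi*2*5/6) = -1

Argument: rho_2(r^5) is rotation by angle 2*pi*2*5/6, whose trace is 2*cos(2*pi*2*5/6) = -1.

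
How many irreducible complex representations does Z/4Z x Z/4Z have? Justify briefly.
16

Working: The number of irreducible complex representations of a finite group equals its number of conjugacy classes. Z/4Z x Z/4Z is abelian of order 16, so every element is its own conjugacy class: 16 classes, so Z/4Z x Z/4Z (order 16) has exactly 16 irreducible complex representations.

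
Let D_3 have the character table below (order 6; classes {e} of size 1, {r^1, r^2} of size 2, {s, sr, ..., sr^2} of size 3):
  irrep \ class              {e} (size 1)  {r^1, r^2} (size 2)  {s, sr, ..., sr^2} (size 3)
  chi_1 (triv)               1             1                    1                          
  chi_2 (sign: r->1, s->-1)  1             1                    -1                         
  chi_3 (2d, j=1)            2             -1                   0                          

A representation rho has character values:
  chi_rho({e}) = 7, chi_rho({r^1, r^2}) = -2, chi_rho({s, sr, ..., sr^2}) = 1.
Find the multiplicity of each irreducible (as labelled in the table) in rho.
Multiplicities: chi_1: 1, chi_2: 0, chi_3: 3.

Proof sketch: Use <chi_rho, chi> = (1/|G|) sum_C |C| * chi_rho(C) * conj(chi(C)) with |G| = 6 for each irreducible chi in the table:
  <chi_rho, chi_1> = (1/6)[1*(7)*conj(1) + 2*(-2)*conj(1) + 3*(1)*conj(1)]
      = (1/6)[(7) + (-4) + (3)] = 6/6 = 1
  <chi_rho, chi_2> = (1/6)[1*(7)*conj(1) + 2*(-2)*conj(1) + 3*(1)*conj(-1)]
      = (1/6)[(7) + (-4) + (-3)] = 0/6 = 0
  <chi_rho, chi_3> = (1/6)[1*(7)*conj(2) + 2*(-2)*conj(-1) + 3*(1)*conj(0)]
      = (1/6)[(14) + (4) + (0)] = 18/6 = 3
Dimension check: dim(rho) = sum (mult * dim) = 1*1 + 0*1 + 3*2 = 7 = chi_rho(e) = 7.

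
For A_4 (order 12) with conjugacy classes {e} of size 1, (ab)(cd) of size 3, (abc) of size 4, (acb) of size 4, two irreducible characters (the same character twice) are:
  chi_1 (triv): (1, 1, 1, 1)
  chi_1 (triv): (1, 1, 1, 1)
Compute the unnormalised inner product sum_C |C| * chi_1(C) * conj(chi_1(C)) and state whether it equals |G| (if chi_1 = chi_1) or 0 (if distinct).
Sum = 12 = |G| = 12; so <chi_1, chi_1> = 1 (norm-1 confirms irreducibility).

Solution. Compute term by term over conjugacy classes (|C| * chi_1(C) * conj(chi_1(C))):
  1*(1)*conj(1) + 3*(1)*conj(1) + 4*(1)*conj(1) + 4*(1)*conj(1)
  = (1) + (3) + (4) + (4)
  = 12.
(Exp terms are combined using exp(i*s)*conj(exp(i*t)) = exp(i*(s-t)), and sums of them are collapsed using the identity that for every m > 1 the m distinct m-th roots of unity sum to 0, e.g. 1 + exp(2*I*pi/3) + exp(-2*I*pi/3) = 0.)
Dividing by |G| = 12 gives 12/12 = 1, matching the row-orthogonality relation <chi_1, chi_1> = [chi_1 = chi_1].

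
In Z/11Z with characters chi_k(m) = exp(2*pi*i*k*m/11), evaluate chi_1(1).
chi_1(1) = zeta_11^1 = exp(2*I*pi/11)

Working: chi_1(1) = zeta_11^(1*1) = zeta_11^1. Since zeta_11^11 = 1, this equals zeta_11^1 = exp(2*pi*i*1/11) = exp(2*I*pi/11).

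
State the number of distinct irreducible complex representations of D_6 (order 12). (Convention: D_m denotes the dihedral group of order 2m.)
6

Explanation: The number of irreducible complex representations of a finite group equals its number of conjugacy classes. D_6 has 6 conjugacy classes (n/2 + 3 for n even), so D_6 (order 12) has exactly 6 irreducible complex representations.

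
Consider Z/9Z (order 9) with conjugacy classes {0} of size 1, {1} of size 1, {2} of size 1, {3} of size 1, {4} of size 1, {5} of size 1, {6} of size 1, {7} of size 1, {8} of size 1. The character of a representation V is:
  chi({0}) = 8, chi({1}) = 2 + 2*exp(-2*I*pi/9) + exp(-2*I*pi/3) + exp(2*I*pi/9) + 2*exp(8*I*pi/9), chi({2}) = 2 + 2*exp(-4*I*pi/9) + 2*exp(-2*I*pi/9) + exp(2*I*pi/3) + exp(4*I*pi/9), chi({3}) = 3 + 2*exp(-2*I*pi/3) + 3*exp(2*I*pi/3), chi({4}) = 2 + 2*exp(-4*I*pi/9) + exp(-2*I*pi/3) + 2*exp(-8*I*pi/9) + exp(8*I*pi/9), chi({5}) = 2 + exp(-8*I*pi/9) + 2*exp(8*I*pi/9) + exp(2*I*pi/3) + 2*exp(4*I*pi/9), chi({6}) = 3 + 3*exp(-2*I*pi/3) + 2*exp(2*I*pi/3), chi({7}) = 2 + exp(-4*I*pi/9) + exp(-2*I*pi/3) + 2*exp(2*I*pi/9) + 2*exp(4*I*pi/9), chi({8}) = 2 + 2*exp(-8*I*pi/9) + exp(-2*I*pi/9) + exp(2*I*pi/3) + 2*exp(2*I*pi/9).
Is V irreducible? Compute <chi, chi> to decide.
Not irreducible (reducible): <chi, chi> = 14 > 1.

Justification: <chi, chi> = (1/|G|) sum_C |C| * |chi(C)|^2 = (1/9)[1*|8|^2 + 1*|2 + 2*exp(-2*I*pi/9) + exp(-2*I*pi/3) + exp(2*I*pi/9) + 2*exp(8*I*pi/9)|^2 + 1*|2 + 2*exp(-4*I*pi/9) + 2*exp(-2*I*pi/9) + exp(2*I*pi/3) + exp(4*I*pi/9)|^2 + 1*|3 + 2*exp(-2*I*pi/3) + 3*exp(2*I*pi/3)|^2 + 1*|2 + 2*exp(-4*I*pi/9) + exp(-2*I*pi/3) + 2*exp(-8*I*pi/9) + exp(8*I*pi/9)|^2 + 1*|2 + exp(-8*I*pi/9) + 2*exp(8*I*pi/9) + exp(2*I*pi/3) + 2*exp(4*I*pi/9)|^2 + 1*|3 + 3*exp(-2*I*pi/3) + 2*exp(2*I*pi/3)|^2 + 1*|2 + exp(-4*I*pi/9) + exp(-2*I*pi/3) + 2*exp(2*I*pi/9) + 2*exp(4*I*pi/9)|^2 + 1*|2 + 2*exp(-8*I*pi/9) + exp(-2*I*pi/9) + exp(2*I*pi/3) + 2*exp(2*I*pi/9)|^2]
  = (1/9)[(64) + (14 + 6*exp(-4*I*pi/9) + 6*exp(-2*I*pi/9) + 4*exp(-2*I*pi/3) + 9*exp(-8*I*pi/9) + 9*exp(8*I*pi/9) + 4*exp(2*I*pi/3) + 6*exp(2*I*pi/9) + 6*exp(4*I*pi/9)) + (14 + 6*exp(-4*I*pi/9) + 9*exp(-2*I*pi/9) + 4*exp(-2*I*pi/3) + 6*exp(-8*I*pi/9) + 6*exp(8*I*pi/9) + 4*exp(2*I*pi/3) + 9*exp(2*I*pi/9) + 6*exp(4*I*pi/9)) + (1) + (14 + 9*exp(-4*I*pi/9) + 6*exp(-2*I*pi/9) + 4*exp(-2*I*pi/3) + 6*exp(-8*I*pi/9) + 6*exp(8*I*pi/9) + 4*exp(2*I*pi/3) + 6*exp(2*I*pi/9) + 9*exp(4*I*pi/9)) + (14 + 9*exp(-4*I*pi/9) + 6*exp(-2*I*pi/9) + 4*exp(-2*I*pi/3) + 6*exp(-8*I*pi/9) + 6*exp(8*I*pi/9) + 4*exp(2*I*pi/3) + 6*exp(2*I*pi/9) + 9*exp(4*I*pi/9)) + (1) + (14 + 6*exp(-4*I*pi/9) + 9*exp(-2*I*pi/9) + 4*exp(-2*I*pi/3) + 6*exp(-8*I*pi/9) + 6*exp(8*I*pi/9) + 4*exp(2*I*pi/3) + 9*exp(2*I*pi/9) + 6*exp(4*I*pi/9)) + (14 + 6*exp(-4*I*pi/9) + 6*exp(-2*I*pi/9) + 4*exp(-2*I*pi/3) + 9*exp(-8*I*pi/9) + 9*exp(8*I*pi/9) + 4*exp(2*I*pi/3) + 6*exp(2*I*pi/9) + 6*exp(4*I*pi/9))] = 126/9 = 14.
(Exp terms are combined using exp(i*s)*conj(exp(i*t)) = exp(i*(s-t)), and sums of them are collapsed using the identity that for every m > 1 the m distinct m-th roots of unity sum to 0, e.g. 1 + exp(2*I*pi/3) + exp(-2*I*pi/3) = 0.)
A character is irreducible iff <chi, chi> = 1, so this representation is reducible.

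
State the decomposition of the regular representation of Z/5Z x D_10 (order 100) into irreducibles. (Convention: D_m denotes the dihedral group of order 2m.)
Each irreducible V_i of dimension d_i appears with multiplicity d_i, i.e. rho_reg = (direct sum over all irreducibles V_i) d_i V_i. The irreducible dimensions for Z/5Z x D_10 are 1, 1, 1, 1, 1, 1, 1, 1, 1, 1, 1, 1, 1, 1, 1, 1, 1, 1, 1, 1, 2, 2, 2, 2, 2, 2, 2, 2, 2, 2, 2, 2, 2, 2, 2, 2, 2, 2, 2, 2: 20 irreducibles of dimension 1, each with multiplicity 1; 20 irreducibles of dimension 2, each with multiplicity 2. Total dimension 20*1*1 + 20*2*2 = 100 = |G|.

Reasoning: General theorem: in the regular representation of a finite group G, each irreducible appears with multiplicity equal to its dimension. Check: dim(rho_reg) = sum d_i^2 = 1 + 1 + 1 + 1 + 1 + 1 + 1 + 1 + 1 + 1 + 1 + 1 + 1 + 1 + 1 + 1 + 1 + 1 + 1 + 1 + 4 + 4 + 4 + 4 + 4 + 4 + 4 + 4 + 4 + 4 + 4 + 4 + 4 + 4 + 4 + 4 + 4 + 4 + 4 + 4 = 100 = |G|.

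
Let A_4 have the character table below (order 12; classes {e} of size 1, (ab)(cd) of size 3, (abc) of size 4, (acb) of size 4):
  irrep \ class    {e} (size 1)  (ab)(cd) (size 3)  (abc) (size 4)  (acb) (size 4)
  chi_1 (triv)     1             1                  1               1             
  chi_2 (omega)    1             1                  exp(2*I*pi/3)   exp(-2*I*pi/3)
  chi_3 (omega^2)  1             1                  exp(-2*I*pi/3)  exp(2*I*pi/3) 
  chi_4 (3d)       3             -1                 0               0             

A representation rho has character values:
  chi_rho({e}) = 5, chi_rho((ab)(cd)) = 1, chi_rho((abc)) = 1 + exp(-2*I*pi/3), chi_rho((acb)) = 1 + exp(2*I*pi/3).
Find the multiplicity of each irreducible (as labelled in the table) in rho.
Multiplicities: chi_1: 1, chi_2: 0, chi_3: 1, chi_4: 1.

Details: Use <chi_rho, chi> = (1/|G|) sum_C |C| * chi_rho(C) * conj(chi(C)) with |G| = 12 for each irreducible chi in the table:
  <chi_rho, chi_1> = (1/12)[1*(5)*conj(1) + 3*(1)*conj(1) + 4*(1 + exp(-2*I*pi/3))*conj(1) + 4*(1 + exp(2*I*pi/3))*conj(1)]
      = (1/12)[(5) + (3) + (4 + 4*exp(-2*I*pi/3)) + (4 + 4*exp(2*I*pi/3))] = 12/12 = 1
  <chi_rho, chi_2> = (1/12)[1*(5)*conj(1) + 3*(1)*conj(1) + 4*(1 + exp(-2*I*pi/3))*conj(exp(2*I*pi/3)) + 4*(1 + exp(2*I*pi/3))*conj(exp(-2*I*pi/3))]
      = (1/12)[(5) + (3) + (-4) + (-4)] = 0/12 = 0
  <chi_rho, chi_3> = (1/12)[1*(5)*conj(1) + 3*(1)*conj(1) + 4*(1 + exp(-2*I*pi/3))*conj(exp(-2*I*pi/3)) + 4*(1 + exp(2*I*pi/3))*conj(exp(2*I*pi/3))]
      = (1/12)[(5) + (3) + (4 + 4*exp(2*I*pi/3)) + (4 + 4*exp(-2*I*pi/3))] = 12/12 = 1
  <chi_rho, chi_4> = (1/12)[1*(5)*conj(3) + 3*(1)*conj(-1) + 4*(1 + exp(-2*I*pi/3))*conj(0) + 4*(1 + exp(2*I*pi/3))*conj(0)]
      = (1/12)[(15) + (-3) + (0) + (0)] = 12/12 = 1
(Exp terms are combined using exp(i*s)*conj(exp(i*t)) = exp(i*(s-t)), and sums of them are collapsed using the identity that for every m > 1 the m distinct m-th roots of unity sum to 0, e.g. 1 + exp(2*I*pi/3) + exp(-2*I*pi/3) = 0.)
Dimension check: dim(rho) = sum (mult * dim) = 1*1 + 0*1 + 1*1 + 1*3 = 5 = chi_rho(e) = 5.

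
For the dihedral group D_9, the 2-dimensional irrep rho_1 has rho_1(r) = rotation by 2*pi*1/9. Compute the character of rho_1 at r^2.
chi_{rho_1}(r^2) = 2*cos(2*pi*1*2/9) = 2*cos(4*pi/9)

Proof sketch: rho_1(r^2) is rotation by angle 2*pi*1*2/9, whose trace is 2*cos(2*pi*1*2/9) = 2*cos(4*pi/9).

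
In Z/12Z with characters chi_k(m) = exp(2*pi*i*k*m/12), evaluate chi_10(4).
chi_10(4) = zeta_12^40 = exp(2*I*pi/3)

Solution. chi_10(4) = zeta_12^(10*4) = zeta_12^40. Since zeta_12^12 = 1, this equals zeta_12^4 = exp(2*pi*i*4/12) = exp(2*I*pi/3).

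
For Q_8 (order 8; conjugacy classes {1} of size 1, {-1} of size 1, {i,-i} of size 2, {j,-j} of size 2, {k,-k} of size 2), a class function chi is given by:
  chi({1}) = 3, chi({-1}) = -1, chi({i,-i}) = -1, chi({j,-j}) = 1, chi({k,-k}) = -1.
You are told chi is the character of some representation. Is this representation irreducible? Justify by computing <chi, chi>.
Not irreducible (reducible): <chi, chi> = 2 > 1.

Justification: <chi, chi> = (1/|G|) sum_C |C| * |chi(C)|^2 = (1/8)[1*|3|^2 + 1*|-1|^2 + 2*|-1|^2 + 2*|1|^2 + 2*|-1|^2]
  = (1/8)[(9) + (1) + (2) + (2) + (2)] = 16/8 = 2.
A character is irreducible iff <chi, chi> = 1, so this representation is reducible.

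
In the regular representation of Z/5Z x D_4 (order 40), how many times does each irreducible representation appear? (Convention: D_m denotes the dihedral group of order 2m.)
Each irreducible V_i of dimension d_i appears with multiplicity d_i, i.e. rho_reg = (direct sum over all irreducibles V_i) d_i V_i. The irreducible dimensions for Z/5Z x D_4 are 1, 1, 1, 1, 1, 1, 1, 1, 1, 1, 1, 1, 1, 1, 1, 1, 1, 1, 1, 1, 2, 2, 2, 2, 2: 20 irreducibles of dimension 1, each with multiplicity 1; 5 irreducibles of dimension 2, each with multiplicity 2. Total dimension 20*1*1 + 5*2*2 = 40 = |G|.

Proof sketch: General theorem: in the regular representation of a finite group G, each irreducible appears with multiplicity equal to its dimension. Check: dim(rho_reg) = sum d_i^2 = 1 + 1 + 1 + 1 + 1 + 1 + 1 + 1 + 1 + 1 + 1 + 1 + 1 + 1 + 1 + 1 + 1 + 1 + 1 + 1 + 4 + 4 + 4 + 4 + 4 = 40 = |G|.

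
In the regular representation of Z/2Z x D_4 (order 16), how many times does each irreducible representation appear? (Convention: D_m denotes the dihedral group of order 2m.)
Each irreducible V_i of dimension d_i appears with multiplicity d_i, i.e. rho_reg = (direct sum over all irreducibles V_i) d_i V_i. The irreducible dimensions for Z/2Z x D_4 are 1, 1, 1, 1, 1, 1, 1, 1, 2, 2: 8 irreducibles of dimension 1, each with multiplicity 1; 2 irreducibles of dimension 2, each with multiplicity 2. Total dimension 8*1*1 + 2*2*2 = 16 = |G|.

Details: General theorem: in the regular representation of a finite group G, each irreducible appears with multiplicity equal to its dimension. Check: dim(rho_reg) = sum d_i^2 = 1 + 1 + 1 + 1 + 1 + 1 + 1 + 1 + 4 + 4 = 16 = |G|.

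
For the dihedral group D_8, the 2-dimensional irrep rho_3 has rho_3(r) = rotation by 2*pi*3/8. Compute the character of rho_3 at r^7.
chi_{rho_3}(r^7) = 2*cos(2*pi*3*7/8) = -sqrt(2)

Why: rho_3(r^7) is rotation by angle 2*pi*3*7/8, whose trace is 2*cos(2*pi*3*7/8) = -sqrt(2).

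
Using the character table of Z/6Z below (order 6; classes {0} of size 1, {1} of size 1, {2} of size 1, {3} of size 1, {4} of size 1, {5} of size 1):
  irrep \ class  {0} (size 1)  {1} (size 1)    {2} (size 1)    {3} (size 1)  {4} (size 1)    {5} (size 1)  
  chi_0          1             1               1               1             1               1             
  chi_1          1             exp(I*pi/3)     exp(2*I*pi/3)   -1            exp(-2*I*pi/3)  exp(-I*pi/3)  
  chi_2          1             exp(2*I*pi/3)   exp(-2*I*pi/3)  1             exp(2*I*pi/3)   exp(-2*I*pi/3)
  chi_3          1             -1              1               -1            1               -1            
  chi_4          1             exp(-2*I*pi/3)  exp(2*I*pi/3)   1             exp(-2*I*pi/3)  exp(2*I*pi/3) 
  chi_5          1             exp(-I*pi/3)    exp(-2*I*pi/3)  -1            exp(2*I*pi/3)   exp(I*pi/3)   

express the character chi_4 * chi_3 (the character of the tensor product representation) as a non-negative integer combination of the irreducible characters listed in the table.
chi_4 tensor chi_3 = chi_1 (all other irreducibles have multiplicity 0).

Solution. The character of a tensor product is the pointwise product (chi_4 * chi_3)(C) = chi_4(C) * chi_3(C):
  {0}: (1)*(1), {1}: (exp(-2*I*pi/3))*(-1), {2}: (exp(2*I*pi/3))*(1), {3}: (1)*(-1), {4}: (exp(-2*I*pi/3))*(1), {5}: (exp(2*I*pi/3))*(-1)
so (chi_4 * chi_3) takes values
  {0} -> 1, {1} -> -exp(-2*I*pi/3), {2} -> exp(2*I*pi/3), {3} -> -1, {4} -> exp(-2*I*pi/3), {5} -> -exp(2*I*pi/3).
Now take the inner product of this character with each irreducible chi from the table, <chi_4*chi_3, chi> = (1/6) sum_C |C| (chi_4*chi_3)(C) conj(chi(C)):
  <chi_4*chi_3, chi_0> = (1/6)[1*(1)*conj(1) + 1*(-exp(-2*I*pi/3))*conj(1) + 1*(exp(2*I*pi/3))*conj(1) + 1*(-1)*conj(1) + 1*(exp(-2*I*pi/3))*conj(1) + 1*(-exp(2*I*pi/3))*conj(1)]
      = (1/6)[(1) + (-exp(-2*I*pi/3)) + (exp(2*I*pi/3)) + (-1) + (exp(-2*I*pi/3)) + (-exp(2*I*pi/3))] = 0/6 = 0
  <chi_4*chi_3, chi_1> = (1/6)[1*(1)*conj(1) + 1*(-exp(-2*I*pi/3))*conj(exp(I*pi/3)) + 1*(exp(2*I*pi/3))*conj(exp(2*I*pi/3)) + 1*(-1)*conj(-1) + 1*(exp(-2*I*pi/3))*conj(exp(-2*I*pi/3)) + 1*(-exp(2*I*pi/3))*conj(exp(-I*pi/3))]
      = (1/6)[(1) + (1) + (1) + (1) + (1) + (1)] = 6/6 = 1
  <chi_4*chi_3, chi_2> = (1/6)[1*(1)*conj(1) + 1*(-exp(-2*I*pi/3))*conj(exp(2*I*pi/3)) + 1*(exp(2*I*pi/3))*conj(exp(-2*I*pi/3)) + 1*(-1)*conj(1) + 1*(exp(-2*I*pi/3))*conj(exp(2*I*pi/3)) + 1*(-exp(2*I*pi/3))*conj(exp(-2*I*pi/3))]
      = (1/6)[(1) + (-exp(2*I*pi/3)) + (exp(-2*I*pi/3)) + (-1) + (exp(2*I*pi/3)) + (-exp(-2*I*pi/3))] = 0/6 = 0
  <chi_4*chi_3, chi_3> = (1/6)[1*(1)*conj(1) + 1*(-exp(-2*I*pi/3))*conj(-1) + 1*(exp(2*I*pi/3))*conj(1) + 1*(-1)*conj(-1) + 1*(exp(-2*I*pi/3))*conj(1) + 1*(-exp(2*I*pi/3))*conj(-1)]
      = (1/6)[(1) + (exp(-2*I*pi/3)) + (exp(2*I*pi/3)) + (1) + (exp(-2*I*pi/3)) + (exp(2*I*pi/3))] = 0/6 = 0
  <chi_4*chi_3, chi_4> = (1/6)[1*(1)*conj(1) + 1*(-exp(-2*I*pi/3))*conj(exp(-2*I*pi/3)) + 1*(exp(2*I*pi/3))*conj(exp(2*I*pi/3)) + 1*(-1)*conj(1) + 1*(exp(-2*I*pi/3))*conj(exp(-2*I*pi/3)) + 1*(-exp(2*I*pi/3))*conj(exp(2*I*pi/3))]
      = (1/6)[(1) + (-1) + (1) + (-1) + (1) + (-1)] = 0/6 = 0
  <chi_4*chi_3, chi_5> = (1/6)[1*(1)*conj(1) + 1*(-exp(-2*I*pi/3))*conj(exp(-I*pi/3)) + 1*(exp(2*I*pi/3))*conj(exp(-2*I*pi/3)) + 1*(-1)*conj(-1) + 1*(exp(-2*I*pi/3))*conj(exp(2*I*pi/3)) + 1*(-exp(2*I*pi/3))*conj(exp(I*pi/3))]
      = (1/6)[(1) + (-exp(-I*pi/3)) + (exp(-2*I*pi/3)) + (1) + (exp(2*I*pi/3)) + (-exp(I*pi/3))] = 0/6 = 0
(Exp terms are combined using exp(i*s)*conj(exp(i*t)) = exp(i*(s-t)), and sums of them are collapsed using the identity that for every m > 1 the m distinct m-th roots of unity sum to 0, e.g. 1 + exp(2*I*pi/3) + exp(-2*I*pi/3) = 0.)
Hence the multiplicities are chi_1: 1. Dimension check: dim(chi_4)*dim(chi_3) = 1*1 = 1 and sum (mult * dim) = 1*1 = 1.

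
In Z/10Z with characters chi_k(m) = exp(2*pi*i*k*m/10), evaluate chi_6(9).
chi_6(9) = zeta_10^54 = exp(4*I*pi/5)

chi_6(9) = zeta_10^(6*9) = zeta_10^54. Since zeta_10^10 = 1, this equals zeta_10^4 = exp(2*pi*i*4/10) = exp(4*I*pi/5).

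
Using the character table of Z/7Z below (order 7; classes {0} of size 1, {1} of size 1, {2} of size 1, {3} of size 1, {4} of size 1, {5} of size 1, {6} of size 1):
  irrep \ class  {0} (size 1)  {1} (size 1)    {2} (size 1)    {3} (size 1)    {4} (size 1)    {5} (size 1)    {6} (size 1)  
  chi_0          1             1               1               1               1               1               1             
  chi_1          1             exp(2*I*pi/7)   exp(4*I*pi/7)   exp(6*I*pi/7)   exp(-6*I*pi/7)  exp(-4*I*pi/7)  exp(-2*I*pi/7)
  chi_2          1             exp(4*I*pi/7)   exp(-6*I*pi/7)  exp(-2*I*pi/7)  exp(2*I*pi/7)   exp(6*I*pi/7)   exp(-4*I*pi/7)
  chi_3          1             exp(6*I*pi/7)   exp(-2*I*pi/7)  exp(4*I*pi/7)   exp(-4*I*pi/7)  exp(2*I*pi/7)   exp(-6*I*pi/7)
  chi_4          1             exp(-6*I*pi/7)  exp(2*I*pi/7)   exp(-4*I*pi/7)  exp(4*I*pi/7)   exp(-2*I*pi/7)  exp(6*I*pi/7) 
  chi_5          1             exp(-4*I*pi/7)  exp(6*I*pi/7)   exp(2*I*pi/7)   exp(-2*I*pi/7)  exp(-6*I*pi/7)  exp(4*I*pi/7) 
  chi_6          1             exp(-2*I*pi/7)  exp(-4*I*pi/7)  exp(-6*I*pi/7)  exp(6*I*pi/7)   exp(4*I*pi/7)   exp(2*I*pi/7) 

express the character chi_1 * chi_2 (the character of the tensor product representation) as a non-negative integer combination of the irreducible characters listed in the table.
chi_1 tensor chi_2 = chi_3 (all other irreducibles have multiplicity 0).

Reasoning: The character of a tensor product is the pointwise product (chi_1 * chi_2)(C) = chi_1(C) * chi_2(C):
  {0}: (1)*(1), {1}: (exp(2*I*pi/7))*(exp(4*I*pi/7)), {2}: (exp(4*I*pi/7))*(exp(-6*I*pi/7)), {3}: (exp(6*I*pi/7))*(exp(-2*I*pi/7)), {4}: (exp(-6*I*pi/7))*(exp(2*I*pi/7)), {5}: (exp(-4*I*pi/7))*(exp(6*I*pi/7)), {6}: (exp(-2*I*pi/7))*(exp(-4*I*pi/7))
so (chi_1 * chi_2) takes values
  {0} -> 1, {1} -> exp(6*I*pi/7), {2} -> exp(-2*I*pi/7), {3} -> exp(4*I*pi/7), {4} -> exp(-4*I*pi/7), {5} -> exp(2*I*pi/7), {6} -> exp(-6*I*pi/7).
Now take the inner product of this character with each irreducible chi from the table, <chi_1*chi_2, chi> = (1/7) sum_C |C| (chi_1*chi_2)(C) conj(chi(C)):
  <chi_1*chi_2, chi_0> = (1/7)[1*(1)*conj(1) + 1*(exp(6*I*pi/7))*conj(1) + 1*(exp(-2*I*pi/7))*conj(1) + 1*(exp(4*I*pi/7))*conj(1) + 1*(exp(-4*I*pi/7))*conj(1) + 1*(exp(2*I*pi/7))*conj(1) + 1*(exp(-6*I*pi/7))*conj(1)]
      = (1/7)[(1) + (exp(6*I*pi/7)) + (exp(-2*I*pi/7)) + (exp(4*I*pi/7)) + (exp(-4*I*pi/7)) + (exp(2*I*pi/7)) + (exp(-6*I*pi/7))] = 0/7 = 0
  <chi_1*chi_2, chi_1> = (1/7)[1*(1)*conj(1) + 1*(exp(6*I*pi/7))*conj(exp(2*I*pi/7)) + 1*(exp(-2*I*pi/7))*conj(exp(4*I*pi/7)) + 1*(exp(4*I*pi/7))*conj(exp(6*I*pi/7)) + 1*(exp(-4*I*pi/7))*conj(exp(-6*I*pi/7)) + 1*(exp(2*I*pi/7))*conj(exp(-4*I*pi/7)) + 1*(exp(-6*I*pi/7))*conj(exp(-2*I*pi/7))]
      = (1/7)[(1) + (exp(4*I*pi/7)) + (exp(-6*I*pi/7)) + (exp(-2*I*pi/7)) + (exp(2*I*pi/7)) + (exp(6*I*pi/7)) + (exp(-4*I*pi/7))] = 0/7 = 0
  <chi_1*chi_2, chi_2> = (1/7)[1*(1)*conj(1) + 1*(exp(6*I*pi/7))*conj(exp(4*I*pi/7)) + 1*(exp(-2*I*pi/7))*conj(exp(-6*I*pi/7)) + 1*(exp(4*I*pi/7))*conj(exp(-2*I*pi/7)) + 1*(exp(-4*I*pi/7))*conj(exp(2*I*pi/7)) + 1*(exp(2*I*pi/7))*conj(exp(6*I*pi/7)) + 1*(exp(-6*I*pi/7))*conj(exp(-4*I*pi/7))]
      = (1/7)[(1) + (exp(2*I*pi/7)) + (exp(4*I*pi/7)) + (exp(6*I*pi/7)) + (exp(-6*I*pi/7)) + (exp(-4*I*pi/7)) + (exp(-2*I*pi/7))] = 0/7 = 0
  <chi_1*chi_2, chi_3> = (1/7)[1*(1)*conj(1) + 1*(exp(6*I*pi/7))*conj(exp(6*I*pi/7)) + 1*(exp(-2*I*pi/7))*conj(exp(-2*I*pi/7)) + 1*(exp(4*I*pi/7))*conj(exp(4*I*pi/7)) + 1*(exp(-4*I*pi/7))*conj(exp(-4*I*pi/7)) + 1*(exp(2*I*pi/7))*conj(exp(2*I*pi/7)) + 1*(exp(-6*I*pi/7))*conj(exp(-6*I*pi/7))]
      = (1/7)[(1) + (1) + (1) + (1) + (1) + (1) + (1)] = 7/7 = 1
  <chi_1*chi_2, chi_4> = (1/7)[1*(1)*conj(1) + 1*(exp(6*I*pi/7))*conj(exp(-6*I*pi/7)) + 1*(exp(-2*I*pi/7))*conj(exp(2*I*pi/7)) + 1*(exp(4*I*pi/7))*conj(exp(-4*I*pi/7)) + 1*(exp(-4*I*pi/7))*conj(exp(4*I*pi/7)) + 1*(exp(2*I*pi/7))*conj(exp(-2*I*pi/7)) + 1*(exp(-6*I*pi/7))*conj(exp(6*I*pi/7))]
      = (1/7)[(1) + (exp(-2*I*pi/7)) + (exp(-4*I*pi/7)) + (exp(-6*I*pi/7)) + (exp(6*I*pi/7)) + (exp(4*I*pi/7)) + (exp(2*I*pi/7))] = 0/7 = 0
  <chi_1*chi_2, chi_5> = (1/7)[1*(1)*conj(1) + 1*(exp(6*I*pi/7))*conj(exp(-4*I*pi/7)) + 1*(exp(-2*I*pi/7))*conj(exp(6*I*pi/7)) + 1*(exp(4*I*pi/7))*conj(exp(2*I*pi/7)) + 1*(exp(-4*I*pi/7))*conj(exp(-2*I*pi/7)) + 1*(exp(2*I*pi/7))*conj(exp(-6*I*pi/7)) + 1*(exp(-6*I*pi/7))*conj(exp(4*I*pi/7))]
      = (1/7)[(1) + (exp(-4*I*pi/7)) + (exp(6*I*pi/7)) + (exp(2*I*pi/7)) + (exp(-2*I*pi/7)) + (exp(-6*I*pi/7)) + (exp(4*I*pi/7))] = 0/7 = 0
  <chi_1*chi_2, chi_6> = (1/7)[1*(1)*conj(1) + 1*(exp(6*I*pi/7))*conj(exp(-2*I*pi/7)) + 1*(exp(-2*I*pi/7))*conj(exp(-4*I*pi/7)) + 1*(exp(4*I*pi/7))*conj(exp(-6*I*pi/7)) + 1*(exp(-4*I*pi/7))*conj(exp(6*I*pi/7)) + 1*(exp(2*I*pi/7))*conj(exp(4*I*pi/7)) + 1*(exp(-6*I*pi/7))*conj(exp(2*I*pi/7))]
      = (1/7)[(1) + (exp(-6*I*pi/7)) + (exp(2*I*pi/7)) + (exp(-4*I*pi/7)) + (exp(4*I*pi/7)) + (exp(-2*I*pi/7)) + (exp(6*I*pi/7))] = 0/7 = 0
(Exp terms are combined using exp(i*s)*conj(exp(i*t)) = exp(i*(s-t)), and sums of them are collapsed using the identity that for every m > 1 the m distinct m-th roots of unity sum to 0, e.g. 1 + exp(2*I*pi/3) + exp(-2*I*pi/3) = 0.)
Hence the multiplicities are chi_3: 1. Dimension check: dim(chi_1)*dim(chi_2) = 1*1 = 1 and sum (mult * dim) = 1*1 = 1.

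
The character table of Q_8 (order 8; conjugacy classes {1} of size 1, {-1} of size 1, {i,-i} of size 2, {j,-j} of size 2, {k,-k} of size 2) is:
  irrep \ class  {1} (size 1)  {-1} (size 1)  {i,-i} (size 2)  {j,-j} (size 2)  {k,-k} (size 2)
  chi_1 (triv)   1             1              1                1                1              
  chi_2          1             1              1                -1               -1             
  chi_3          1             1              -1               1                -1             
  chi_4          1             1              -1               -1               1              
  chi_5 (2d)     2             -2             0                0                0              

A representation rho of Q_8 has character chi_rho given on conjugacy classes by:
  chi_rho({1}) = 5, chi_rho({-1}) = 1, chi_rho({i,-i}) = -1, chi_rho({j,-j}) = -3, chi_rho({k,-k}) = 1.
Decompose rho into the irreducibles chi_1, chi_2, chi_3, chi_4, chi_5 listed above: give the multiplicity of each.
Multiplicities: chi_1: 0, chi_2: 1, chi_3: 0, chi_4: 2, chi_5: 1.

Justification: Use <chi_rho, chi> = (1/|G|) sum_C |C| * chi_rho(C) * conj(chi(C)) with |G| = 8 for each irreducible chi in the table:
  <chi_rho, chi_1> = (1/8)[1*(5)*conj(1) + 1*(1)*conj(1) + 2*(-1)*conj(1) + 2*(-3)*conj(1) + 2*(1)*conj(1)]
      = (1/8)[(5) + (1) + (-2) + (-6) + (2)] = 0/8 = 0
  <chi_rho, chi_2> = (1/8)[1*(5)*conj(1) + 1*(1)*conj(1) + 2*(-1)*conj(1) + 2*(-3)*conj(-1) + 2*(1)*conj(-1)]
      = (1/8)[(5) + (1) + (-2) + (6) + (-2)] = 8/8 = 1
  <chi_rho, chi_3> = (1/8)[1*(5)*conj(1) + 1*(1)*conj(1) + 2*(-1)*conj(-1) + 2*(-3)*conj(1) + 2*(1)*conj(-1)]
      = (1/8)[(5) + (1) + (2) + (-6) + (-2)] = 0/8 = 0
  <chi_rho, chi_4> = (1/8)[1*(5)*conj(1) + 1*(1)*conj(1) + 2*(-1)*conj(-1) + 2*(-3)*conj(-1) + 2*(1)*conj(1)]
      = (1/8)[(5) + (1) + (2) + (6) + (2)] = 16/8 = 2
  <chi_rho, chi_5> = (1/8)[1*(5)*conj(2) + 1*(1)*conj(-2) + 2*(-1)*conj(0) + 2*(-3)*conj(0) + 2*(1)*conj(0)]
      = (1/8)[(10) + (-2) + (0) + (0) + (0)] = 8/8 = 1
Dimension check: dim(rho) = sum (mult * dim) = 0*1 + 1*1 + 0*1 + 2*1 + 1*2 = 5 = chi_rho(e) = 5.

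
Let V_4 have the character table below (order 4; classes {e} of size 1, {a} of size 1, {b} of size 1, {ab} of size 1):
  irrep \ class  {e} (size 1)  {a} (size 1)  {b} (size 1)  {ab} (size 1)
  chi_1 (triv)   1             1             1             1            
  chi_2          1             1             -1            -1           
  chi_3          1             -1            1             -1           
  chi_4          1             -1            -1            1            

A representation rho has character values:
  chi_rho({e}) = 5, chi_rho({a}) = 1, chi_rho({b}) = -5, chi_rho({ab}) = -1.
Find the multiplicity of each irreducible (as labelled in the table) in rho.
Multiplicities: chi_1: 0, chi_2: 3, chi_3: 0, chi_4: 2.

Details: Use <chi_rho, chi> = (1/|G|) sum_C |C| * chi_rho(C) * conj(chi(C)) with |G| = 4 for each irreducible chi in the table:
  <chi_rho, chi_1> = (1/4)[1*(5)*conj(1) + 1*(1)*conj(1) + 1*(-5)*conj(1) + 1*(-1)*conj(1)]
      = (1/4)[(5) + (1) + (-5) + (-1)] = 0/4 = 0
  <chi_rho, chi_2> = (1/4)[1*(5)*conj(1) + 1*(1)*conj(1) + 1*(-5)*conj(-1) + 1*(-1)*conj(-1)]
      = (1/4)[(5) + (1) + (5) + (1)] = 12/4 = 3
  <chi_rho, chi_3> = (1/4)[1*(5)*conj(1) + 1*(1)*conj(-1) + 1*(-5)*conj(1) + 1*(-1)*conj(-1)]
      = (1/4)[(5) + (-1) + (-5) + (1)] = 0/4 = 0
  <chi_rho, chi_4> = (1/4)[1*(5)*conj(1) + 1*(1)*conj(-1) + 1*(-5)*conj(-1) + 1*(-1)*conj(1)]
      = (1/4)[(5) + (-1) + (5) + (-1)] = 8/4 = 2
Dimension check: dim(rho) = sum (mult * dim) = 0*1 + 3*1 + 0*1 + 2*1 = 5 = chi_rho(e) = 5.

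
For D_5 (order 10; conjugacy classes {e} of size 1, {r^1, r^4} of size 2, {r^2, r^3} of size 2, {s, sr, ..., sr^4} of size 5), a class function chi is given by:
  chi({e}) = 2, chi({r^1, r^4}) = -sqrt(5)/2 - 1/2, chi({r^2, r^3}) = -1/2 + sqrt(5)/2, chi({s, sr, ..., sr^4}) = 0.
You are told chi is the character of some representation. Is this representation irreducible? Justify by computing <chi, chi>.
Irreducible: <chi, chi> = 1.

Derivation: <chi, chi> = (1/|G|) sum_C |C| * |chi(C)|^2 = (1/10)[1*|2|^2 + 2*|-sqrt(5)/2 - 1/2|^2 + 2*|-1/2 + sqrt(5)/2|^2 + 5*|0|^2]
  = (1/10)[(4) + (sqrt(5) + 3) + (3 - sqrt(5)) + (0)] = 10/10 = 1.
A character is irreducible iff <chi, chi> = 1, so this representation is irreducible.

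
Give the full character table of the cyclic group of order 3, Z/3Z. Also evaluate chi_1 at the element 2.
Character table of Z/3Z (irreps indexed chi_0,...,chi_2 with chi_k(m) = zeta_3^(k*m), zeta_3 = exp(2*pi*i/3)):
  irrep \ class  {0} (size 1)  {1} (size 1)    {2} (size 1)  
  chi_0          1             1               1             
  chi_1          1             exp(2*I*pi/3)   exp(-2*I*pi/3)
  chi_2          1             exp(-2*I*pi/3)  exp(2*I*pi/3) 

Spot check: chi_1(2) = zeta_3^(1*2) = zeta_3^2 = exp(-2*I*pi/3).

Proof sketch: Z/3Z is abelian, so all 3 irreducible complex representations are 1-dimensional. They are given by chi_k(m) = zeta_3^(k*m) for k = 0,...,2. Row orthogonality: sum_m chi_k(m) conj(chi_l(m)) = 3 * [k = l].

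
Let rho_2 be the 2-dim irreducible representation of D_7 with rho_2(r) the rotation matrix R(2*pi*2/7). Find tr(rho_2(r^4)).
chi_{rho_2}(r^4) = 2*cos(2*pi*2*4/7) = 2*cos(16*pi/7)

Explanation: rho_2(r^4) is rotation by angle 2*pi*2*4/7, whose trace is 2*cos(2*pi*2*4/7) = 2*cos(16*pi/7).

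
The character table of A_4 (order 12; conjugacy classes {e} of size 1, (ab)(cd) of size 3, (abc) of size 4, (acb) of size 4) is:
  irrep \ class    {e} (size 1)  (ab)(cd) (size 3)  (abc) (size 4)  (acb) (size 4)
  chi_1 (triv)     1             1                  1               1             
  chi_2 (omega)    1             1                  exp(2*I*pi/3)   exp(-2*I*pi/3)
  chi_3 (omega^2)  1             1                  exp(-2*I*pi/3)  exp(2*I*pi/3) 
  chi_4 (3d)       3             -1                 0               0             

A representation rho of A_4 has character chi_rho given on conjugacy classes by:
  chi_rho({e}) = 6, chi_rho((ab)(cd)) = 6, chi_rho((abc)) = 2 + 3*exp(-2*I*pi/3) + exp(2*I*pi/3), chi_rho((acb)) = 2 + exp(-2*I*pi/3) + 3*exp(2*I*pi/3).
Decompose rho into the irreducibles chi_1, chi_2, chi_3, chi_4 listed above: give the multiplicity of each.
Multiplicities: chi_1: 2, chi_2: 1, chi_3: 3, chi_4: 0.

Reasoning: Use <chi_rho, chi> = (1/|G|) sum_C |C| * chi_rho(C) * conj(chi(C)) with |G| = 12 for each irreducible chi in the table:
  <chi_rho, chi_1> = (1/12)[1*(6)*conj(1) + 3*(6)*conj(1) + 4*(2 + 3*exp(-2*I*pi/3) + exp(2*I*pi/3))*conj(1) + 4*(2 + exp(-2*I*pi/3) + 3*exp(2*I*pi/3))*conj(1)]
      = (1/12)[(6) + (18) + (8 + 12*exp(-2*I*pi/3) + 4*exp(2*I*pi/3)) + (8 + 4*exp(-2*I*pi/3) + 12*exp(2*I*pi/3))] = 24/12 = 2
  <chi_rho, chi_2> = (1/12)[1*(6)*conj(1) + 3*(6)*conj(1) + 4*(2 + 3*exp(-2*I*pi/3) + exp(2*I*pi/3))*conj(exp(2*I*pi/3)) + 4*(2 + exp(-2*I*pi/3) + 3*exp(2*I*pi/3))*conj(exp(-2*I*pi/3))]
      = (1/12)[(6) + (18) + (4 + 8*exp(-2*I*pi/3) + 12*exp(2*I*pi/3)) + (4 + 12*exp(-2*I*pi/3) + 8*exp(2*I*pi/3))] = 12/12 = 1
  <chi_rho, chi_3> = (1/12)[1*(6)*conj(1) + 3*(6)*conj(1) + 4*(2 + 3*exp(-2*I*pi/3) + exp(2*I*pi/3))*conj(exp(-2*I*pi/3)) + 4*(2 + exp(-2*I*pi/3) + 3*exp(2*I*pi/3))*conj(exp(2*I*pi/3))]
      = (1/12)[(6) + (18) + (12 + 4*exp(-2*I*pi/3) + 8*exp(2*I*pi/3)) + (12 + 8*exp(-2*I*pi/3) + 4*exp(2*I*pi/3))] = 36/12 = 3
  <chi_rho, chi_4> = (1/12)[1*(6)*conj(3) + 3*(6)*conj(-1) + 4*(2 + 3*exp(-2*I*pi/3) + exp(2*I*pi/3))*conj(0) + 4*(2 + exp(-2*I*pi/3) + 3*exp(2*I*pi/3))*conj(0)]
      = (1/12)[(18) + (-18) + (0) + (0)] = 0/12 = 0
(Exp terms are combined using exp(i*s)*conj(exp(i*t)) = exp(i*(s-t)), and sums of them are collapsed using the identity that for every m > 1 the m distinct m-th roots of unity sum to 0, e.g. 1 + exp(2*I*pi/3) + exp(-2*I*pi/3) = 0.)
Dimension check: dim(rho) = sum (mult * dim) = 2*1 + 1*1 + 3*1 + 0*3 = 6 = chi_rho(e) = 6.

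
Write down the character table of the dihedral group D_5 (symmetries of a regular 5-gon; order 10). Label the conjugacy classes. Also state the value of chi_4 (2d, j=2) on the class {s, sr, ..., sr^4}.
Conjugacy classes: {e} of size 1, {r^1, r^4} of size 2, {r^2, r^3} of size 2, {s, sr, ..., sr^4} of size 5.
Character table:
  irrep \ class              {e} (size 1)  {r^1, r^4} (size 2)  {r^2, r^3} (size 2)  {s, sr, ..., sr^4} (size 5)
  chi_1 (triv)               1             1                    1                    1                          
  chi_2 (sign: r->1, s->-1)  1             1                    1                    -1                         
  chi_3 (2d, j=1)            2             -1/2 + sqrt(5)/2     -sqrt(5)/2 - 1/2     0                          
  chi_4 (2d, j=2)            2             -sqrt(5)/2 - 1/2     -1/2 + sqrt(5)/2     0                          

Spot check: chi_4 (2d, j=2) on {s, sr, ..., sr^4} = 0.

Solution. D_5 has order 2*5 = 10 with 4 conjugacy classes, hence 4 irreducibles. Sum of squared dims 1 + 1 + 4 + 4 = 10 = |G|. Linear characters come from the abelianisation; the 2-dimensional irreps have character r^k -> 2*cos(2*pi*j*k/5), reflections -> 0.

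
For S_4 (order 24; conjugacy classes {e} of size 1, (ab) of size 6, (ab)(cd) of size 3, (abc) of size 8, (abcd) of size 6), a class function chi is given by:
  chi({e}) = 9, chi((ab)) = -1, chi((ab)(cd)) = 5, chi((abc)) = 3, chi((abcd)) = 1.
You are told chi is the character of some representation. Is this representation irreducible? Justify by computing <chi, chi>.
Not irreducible (reducible): <chi, chi> = 10 > 1.

Proof sketch: <chi, chi> = (1/|G|) sum_C |C| * |chi(C)|^2 = (1/24)[1*|9|^2 + 6*|-1|^2 + 3*|5|^2 + 8*|3|^2 + 6*|1|^2]
  = (1/24)[(81) + (6) + (75) + (72) + (6)] = 240/24 = 10.
A character is irreducible iff <chi, chi> = 1, so this representation is reducible.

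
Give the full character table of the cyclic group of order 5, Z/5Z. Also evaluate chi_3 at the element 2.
Character table of Z/5Z (irreps indexed chi_0,...,chi_4 with chi_k(m) = zeta_5^(k*m), zeta_5 = exp(2*pi*i/5)):
  irrep \ class  {0} (size 1)  {1} (size 1)    {2} (size 1)    {3} (size 1)    {4} (size 1)  
  chi_0          1             1               1               1               1             
  chi_1          1             exp(2*I*pi/5)   exp(4*I*pi/5)   exp(-4*I*pi/5)  exp(-2*I*pi/5)
  chi_2          1             exp(4*I*pi/5)   exp(-2*I*pi/5)  exp(2*I*pi/5)   exp(-4*I*pi/5)
  chi_3          1             exp(-4*I*pi/5)  exp(2*I*pi/5)   exp(-2*I*pi/5)  exp(4*I*pi/5) 
  chi_4          1             exp(-2*I*pi/5)  exp(-4*I*pi/5)  exp(4*I*pi/5)   exp(2*I*pi/5) 

Spot check: chi_3(2) = zeta_5^(3*2) = zeta_5^6 = exp(2*I*pi/5).

Reasoning: Z/5Z is abelian, so all 5 irreducible complex representations are 1-dimensional. They are given by chi_k(m) = zeta_5^(k*m) for k = 0,...,4. Row orthogonality: sum_m chi_k(m) conj(chi_l(m)) = 5 * [k = l].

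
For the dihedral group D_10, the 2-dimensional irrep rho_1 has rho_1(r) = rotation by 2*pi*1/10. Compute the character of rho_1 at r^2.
chi_{rho_1}(r^2) = 2*cos(2*pi*1*2/10) = -1/2 + sqrt(5)/2

Argument: rho_1(r^2) is rotation by angle 2*pi*1*2/10, whose trace is 2*cos(2*pi*1*2/10) = -1/2 + sqrt(5)/2.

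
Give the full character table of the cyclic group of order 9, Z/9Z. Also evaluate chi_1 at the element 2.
Character table of Z/9Z (irreps indexed chi_0,...,chi_8 with chi_k(m) = zeta_9^(k*m), zeta_9 = exp(2*pi*i/9)):
  irrep \ class  {0} (size 1)  {1} (size 1)    {2} (size 1)    {3} (size 1)    {4} (size 1)    {5} (size 1)    {6} (size 1)    {7} (size 1)    {8} (size 1)  
  chi_0          1             1               1               1               1               1               1               1               1             
  chi_1          1             exp(2*I*pi/9)   exp(4*I*pi/9)   exp(2*I*pi/3)   exp(8*I*pi/9)   exp(-8*I*pi/9)  exp(-2*I*pi/3)  exp(-4*I*pi/9)  exp(-2*I*pi/9)
  chi_2          1             exp(4*I*pi/9)   exp(8*I*pi/9)   exp(-2*I*pi/3)  exp(-2*I*pi/9)  exp(2*I*pi/9)   exp(2*I*pi/3)   exp(-8*I*pi/9)  exp(-4*I*pi/9)
  chi_3          1             exp(2*I*pi/3)   exp(-2*I*pi/3)  1               exp(2*I*pi/3)   exp(-2*I*pi/3)  1               exp(2*I*pi/3)   exp(-2*I*pi/3)
  chi_4          1             exp(8*I*pi/9)   exp(-2*I*pi/9)  exp(2*I*pi/3)   exp(-4*I*pi/9)  exp(4*I*pi/9)   exp(-2*I*pi/3)  exp(2*I*pi/9)   exp(-8*I*pi/9)
  chi_5          1             exp(-8*I*pi/9)  exp(2*I*pi/9)   exp(-2*I*pi/3)  exp(4*I*pi/9)   exp(-4*I*pi/9)  exp(2*I*pi/3)   exp(-2*I*pi/9)  exp(8*I*pi/9) 
  chi_6          1             exp(-2*I*pi/3)  exp(2*I*pi/3)   1               exp(-2*I*pi/3)  exp(2*I*pi/3)   1               exp(-2*I*pi/3)  exp(2*I*pi/3) 
  chi_7          1             exp(-4*I*pi/9)  exp(-8*I*pi/9)  exp(2*I*pi/3)   exp(2*I*pi/9)   exp(-2*I*pi/9)  exp(-2*I*pi/3)  exp(8*I*pi/9)   exp(4*I*pi/9) 
  chi_8          1             exp(-2*I*pi/9)  exp(-4*I*pi/9)  exp(-2*I*pi/3)  exp(-8*I*pi/9)  exp(8*I*pi/9)   exp(2*I*pi/3)   exp(4*I*pi/9)   exp(2*I*pi/9) 

Spot check: chi_1(2) = zeta_9^(1*2) = zeta_9^2 = exp(4*I*pi/9).

Justification: Z/9Z is abelian, so all 9 irreducible complex representations are 1-dimensional. They are given by chi_k(m) = zeta_9^(k*m) for k = 0,...,8. Row orthogonality: sum_m chi_k(m) conj(chi_l(m)) = 9 * [k = l].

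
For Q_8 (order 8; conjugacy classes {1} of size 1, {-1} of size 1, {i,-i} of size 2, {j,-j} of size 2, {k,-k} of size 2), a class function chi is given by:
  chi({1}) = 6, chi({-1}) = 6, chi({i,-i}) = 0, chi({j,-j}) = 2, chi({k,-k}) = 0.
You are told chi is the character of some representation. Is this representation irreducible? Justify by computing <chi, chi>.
Not irreducible (reducible): <chi, chi> = 10 > 1.

Details: <chi, chi> = (1/|G|) sum_C |C| * |chi(C)|^2 = (1/8)[1*|6|^2 + 1*|6|^2 + 2*|0|^2 + 2*|2|^2 + 2*|0|^2]
  = (1/8)[(36) + (36) + (0) + (8) + (0)] = 80/8 = 10.
A character is irreducible iff <chi, chi> = 1, so this representation is reducible.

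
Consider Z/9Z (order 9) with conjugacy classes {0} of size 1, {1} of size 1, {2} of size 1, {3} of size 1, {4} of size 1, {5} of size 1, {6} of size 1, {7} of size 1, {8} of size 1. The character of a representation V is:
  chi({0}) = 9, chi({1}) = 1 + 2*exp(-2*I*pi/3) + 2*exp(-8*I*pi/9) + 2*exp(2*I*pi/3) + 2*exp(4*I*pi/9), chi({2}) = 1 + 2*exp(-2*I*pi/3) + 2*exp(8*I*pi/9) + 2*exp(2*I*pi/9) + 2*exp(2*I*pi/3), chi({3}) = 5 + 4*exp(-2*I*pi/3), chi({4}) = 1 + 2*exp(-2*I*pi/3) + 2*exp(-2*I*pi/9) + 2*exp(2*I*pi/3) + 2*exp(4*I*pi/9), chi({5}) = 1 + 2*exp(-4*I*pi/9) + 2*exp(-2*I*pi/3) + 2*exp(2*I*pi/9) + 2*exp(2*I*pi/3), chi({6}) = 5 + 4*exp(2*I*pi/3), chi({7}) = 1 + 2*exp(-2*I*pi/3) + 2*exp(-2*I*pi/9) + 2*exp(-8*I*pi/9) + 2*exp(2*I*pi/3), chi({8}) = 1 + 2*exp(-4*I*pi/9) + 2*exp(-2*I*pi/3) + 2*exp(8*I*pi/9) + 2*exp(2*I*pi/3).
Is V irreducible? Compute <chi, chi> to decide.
Not irreducible (reducible): <chi, chi> = 17 > 1.

Derivation: <chi, chi> = (1/|G|) sum_C |C| * |chi(C)|^2 = (1/9)[1*|9|^2 + 1*|1 + 2*exp(-2*I*pi/3) + 2*exp(-8*I*pi/9) + 2*exp(2*I*pi/3) + 2*exp(4*I*pi/9)|^2 + 1*|1 + 2*exp(-2*I*pi/3) + 2*exp(8*I*pi/9) + 2*exp(2*I*pi/9) + 2*exp(2*I*pi/3)|^2 + 1*|5 + 4*exp(-2*I*pi/3)|^2 + 1*|1 + 2*exp(-2*I*pi/3) + 2*exp(-2*I*pi/9) + 2*exp(2*I*pi/3) + 2*exp(4*I*pi/9)|^2 + 1*|1 + 2*exp(-4*I*pi/9) + 2*exp(-2*I*pi/3) + 2*exp(2*I*pi/9) + 2*exp(2*I*pi/3)|^2 + 1*|5 + 4*exp(2*I*pi/3)|^2 + 1*|1 + 2*exp(-2*I*pi/3) + 2*exp(-2*I*pi/9) + 2*exp(-8*I*pi/9) + 2*exp(2*I*pi/3)|^2 + 1*|1 + 2*exp(-4*I*pi/9) + 2*exp(-2*I*pi/3) + 2*exp(8*I*pi/9) + 2*exp(2*I*pi/3)|^2]
  = (1/9)[(81) + (17 + 12*exp(-2*I*pi/3) + 6*exp(-4*I*pi/9) + 8*exp(-2*I*pi/9) + 6*exp(-8*I*pi/9) + 6*exp(8*I*pi/9) + 8*exp(2*I*pi/9) + 6*exp(4*I*pi/9) + 12*exp(2*I*pi/3)) + (17 + 12*exp(-2*I*pi/3) + 8*exp(-4*I*pi/9) + 6*exp(-2*I*pi/9) + 6*exp(-8*I*pi/9) + 6*exp(8*I*pi/9) + 6*exp(2*I*pi/9) + 8*exp(4*I*pi/9) + 12*exp(2*I*pi/3)) + (21) + (17 + 12*exp(-2*I*pi/3) + 6*exp(-4*I*pi/9) + 6*exp(-2*I*pi/9) + 8*exp(-8*I*pi/9) + 8*exp(8*I*pi/9) + 6*exp(2*I*pi/9) + 6*exp(4*I*pi/9) + 12*exp(2*I*pi/3)) + (17 + 12*exp(-2*I*pi/3) + 6*exp(-4*I*pi/9) + 6*exp(-2*I*pi/9) + 8*exp(-8*I*pi/9) + 8*exp(8*I*pi/9) + 6*exp(2*I*pi/9) + 6*exp(4*I*pi/9) + 12*exp(2*I*pi/3)) + (21) + (17 + 12*exp(-2*I*pi/3) + 8*exp(-4*I*pi/9) + 6*exp(-2*I*pi/9) + 6*exp(-8*I*pi/9) + 6*exp(8*I*pi/9) + 6*exp(2*I*pi/9) + 8*exp(4*I*pi/9) + 12*exp(2*I*pi/3)) + (17 + 12*exp(-2*I*pi/3) + 6*exp(-4*I*pi/9) + 8*exp(-2*I*pi/9) + 6*exp(-8*I*pi/9) + 6*exp(8*I*pi/9) + 8*exp(2*I*pi/9) + 6*exp(4*I*pi/9) + 12*exp(2*I*pi/3))] = 153/9 = 17.
(Exp terms are combined using exp(i*s)*conj(exp(i*t)) = exp(i*(s-t)), and sums of them are collapsed using the identity that for every m > 1 the m distinct m-th roots of unity sum to 0, e.g. 1 + exp(2*I*pi/3) + exp(-2*I*pi/3) = 0.)
A character is irreducible iff <chi, chi> = 1, so this representation is reducible.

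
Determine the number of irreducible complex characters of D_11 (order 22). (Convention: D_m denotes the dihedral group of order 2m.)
7

Derivation: The number of irreducible complex representations of a finite group equals its number of conjugacy classes. D_11 has 7 conjugacy classes ((n+3)/2 for n odd), so D_11 (order 22) has exactly 7 irreducible complex representations.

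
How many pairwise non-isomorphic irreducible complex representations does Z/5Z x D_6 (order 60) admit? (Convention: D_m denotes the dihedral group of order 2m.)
30

Argument: The number of irreducible complex representations of a finite group equals its number of conjugacy classes. For a direct product, #classes(G x H) = #classes(G) * #classes(H). Z/5Z has 5 classes (abelian), D_6 has 6 classes, so 5 * 6 = 30, so Z/5Z x D_6 (order 60) has exactly 30 irreducible complex representations.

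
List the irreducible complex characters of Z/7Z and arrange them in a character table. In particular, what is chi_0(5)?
Character table of Z/7Z (irreps indexed chi_0,...,chi_6 with chi_k(m) = zeta_7^(k*m), zeta_7 = exp(2*pi*i/7)):
  irrep \ class  {0} (size 1)  {1} (size 1)    {2} (size 1)    {3} (size 1)    {4} (size 1)    {5} (size 1)    {6} (size 1)  
  chi_0          1             1               1               1               1               1               1             
  chi_1          1             exp(2*I*pi/7)   exp(4*I*pi/7)   exp(6*I*pi/7)   exp(-6*I*pi/7)  exp(-4*I*pi/7)  exp(-2*I*pi/7)
  chi_2          1             exp(4*I*pi/7)   exp(-6*I*pi/7)  exp(-2*I*pi/7)  exp(2*I*pi/7)   exp(6*I*pi/7)   exp(-4*I*pi/7)
  chi_3          1             exp(6*I*pi/7)   exp(-2*I*pi/7)  exp(4*I*pi/7)   exp(-4*I*pi/7)  exp(2*I*pi/7)   exp(-6*I*pi/7)
  chi_4          1             exp(-6*I*pi/7)  exp(2*I*pi/7)   exp(-4*I*pi/7)  exp(4*I*pi/7)   exp(-2*I*pi/7)  exp(6*I*pi/7) 
  chi_5          1             exp(-4*I*pi/7)  exp(6*I*pi/7)   exp(2*I*pi/7)   exp(-2*I*pi/7)  exp(-6*I*pi/7)  exp(4*I*pi/7) 
  chi_6          1             exp(-2*I*pi/7)  exp(-4*I*pi/7)  exp(-6*I*pi/7)  exp(6*I*pi/7)   exp(4*I*pi/7)   exp(2*I*pi/7) 

Spot check: chi_0(5) = zeta_7^(0*5) = zeta_7^0 = 1.

Z/7Z is abelian, so all 7 irreducible complex representations are 1-dimensional. They are given by chi_k(m) = zeta_7^(k*m) for k = 0,...,6. Row orthogonality: sum_m chi_k(m) conj(chi_l(m)) = 7 * [k = l].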